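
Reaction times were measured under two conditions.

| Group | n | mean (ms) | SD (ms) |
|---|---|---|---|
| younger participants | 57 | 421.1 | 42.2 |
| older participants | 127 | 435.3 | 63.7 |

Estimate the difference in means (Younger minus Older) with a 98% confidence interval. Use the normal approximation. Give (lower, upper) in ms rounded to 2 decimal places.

Per-group SEs: s₁/√n₁ = 42.2/√57 = 5.5895, s₂/√n₂ = 63.7/√127 = 5.6525.
Unpooled SE of the difference: √(31.24251025 + 31.95075625) = 7.9494.
Margin of error = z* · SE = 2.326 × 7.9494 = 18.4903.
x̄₁ − x̄₂ = 421.1 − 435.3 = -14.2000.
CI: -14.2000 ± 18.4903 = (-32.69, 4.29).

(-32.69, 4.29)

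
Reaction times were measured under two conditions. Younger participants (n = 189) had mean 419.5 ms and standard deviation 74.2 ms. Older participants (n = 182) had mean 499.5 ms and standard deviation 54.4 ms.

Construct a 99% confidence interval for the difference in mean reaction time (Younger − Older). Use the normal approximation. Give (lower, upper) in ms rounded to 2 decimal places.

SE₁ = s₁/√n₁ = 74.2/√189 = 5.3973; SE₂ = 54.4/√182 = 4.0324.
Independent samples, unequal variances: SE_diff = √(SE₁² + SE₂²) = √(29.13084729 + 16.26024976) = 6.7373.
z* = 2.576, so margin of error = 2.576 × 6.7373 = 17.3553.
Difference in means = 419.5 − 499.5 = -80.0000.
-80.0000 ± 17.3553 → (-97.36, -62.64).

(-97.36, -62.64)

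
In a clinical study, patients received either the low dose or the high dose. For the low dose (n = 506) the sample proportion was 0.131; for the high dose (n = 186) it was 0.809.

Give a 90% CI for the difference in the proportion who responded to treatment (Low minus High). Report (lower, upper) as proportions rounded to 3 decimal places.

(-0.731, -0.625)

The two standard errors are √(0.1310×0.8690/506) = 0.01500 and √(0.8090×0.1910/186) = 0.02882.
Because the samples are independent, SE_diff = √(0.01500² + 0.02882²) = 0.03249.
Using z* = 1.645 for 90%, ME = 1.645 × 0.03249 = 0.05345.
p̂₁ − p̂₂ = -0.6780; interval -0.6780 ± 0.05345 gives (-0.731, -0.625).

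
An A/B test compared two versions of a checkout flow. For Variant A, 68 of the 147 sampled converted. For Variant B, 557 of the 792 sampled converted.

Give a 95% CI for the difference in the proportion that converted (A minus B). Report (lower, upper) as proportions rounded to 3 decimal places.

(-0.327, -0.154)

First, p̂₁ = 68/147 = 0.4626; p̂₂ = 557/792 = 0.7033.
The two standard errors are √(0.4626×0.5374/147) = 0.04112 and √(0.7033×0.2967/792) = 0.01623.
Because the samples are independent, SE_diff = √(0.04112² + 0.01623²) = 0.04421.
Using z* = 1.960 for 95%, ME = 1.960 × 0.04421 = 0.08665.
p̂₁ − p̂₂ = -0.2407; interval -0.2407 ± 0.08665 gives (-0.327, -0.154).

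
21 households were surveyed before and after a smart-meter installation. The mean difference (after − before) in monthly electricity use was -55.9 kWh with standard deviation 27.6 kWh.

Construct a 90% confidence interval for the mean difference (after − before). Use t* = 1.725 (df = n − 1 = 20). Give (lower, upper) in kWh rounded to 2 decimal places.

(-66.29, -45.51)

Paired design: SE = s_d/√n = 27.6/√21 = 6.0228.
t* = 1.725; margin of error = 1.725 × 6.0228 = 10.3893.
-55.9 ± 10.3893 → (-66.29, -45.51).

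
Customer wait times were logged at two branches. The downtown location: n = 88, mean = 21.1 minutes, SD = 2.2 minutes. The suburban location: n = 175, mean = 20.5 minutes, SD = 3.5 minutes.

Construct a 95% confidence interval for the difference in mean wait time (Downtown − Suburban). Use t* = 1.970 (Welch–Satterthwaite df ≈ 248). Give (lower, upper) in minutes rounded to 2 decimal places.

(-0.10, 1.30)

SE₁ = s₁/√n₁ = 2.2/√88 = 0.2345; SE₂ = 3.5/√175 = 0.2646.
Independent samples, unequal variances: SE_diff = √(SE₁² + SE₂²) = √(0.05499025 + 0.07001316) = 0.3536.
t* = 1.970, so margin of error = 1.970 × 0.3536 = 0.6966.
Difference in means = 21.1 − 20.5 = 0.6000.
0.6000 ± 0.6966 → (-0.10, 1.30).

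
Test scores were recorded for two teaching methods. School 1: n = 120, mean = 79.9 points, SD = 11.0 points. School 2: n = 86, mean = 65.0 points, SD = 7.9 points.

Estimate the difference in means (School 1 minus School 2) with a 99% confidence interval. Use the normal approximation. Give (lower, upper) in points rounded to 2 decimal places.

Per-group SEs: s₁/√n₁ = 11.0/√120 = 1.0042, s₂/√n₂ = 7.9/√86 = 0.8519.
Unpooled SE of the difference: √(1.00841764 + 0.72573361) = 1.3169.
Margin of error = z* · SE = 2.576 × 1.3169 = 3.3923.
x̄₁ − x̄₂ = 79.9 − 65.0 = 14.9000.
CI: 14.9000 ± 3.3923 = (11.51, 18.29).

(11.51, 18.29)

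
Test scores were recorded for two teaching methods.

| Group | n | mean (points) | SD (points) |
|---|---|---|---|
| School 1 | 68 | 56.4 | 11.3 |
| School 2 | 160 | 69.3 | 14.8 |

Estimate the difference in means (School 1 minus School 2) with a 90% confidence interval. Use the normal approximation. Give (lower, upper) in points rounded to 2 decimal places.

Standard errors of each mean: 11.3/√68 = 1.3703 and 14.8/√160 = 1.1700.
SE(x̄₁ − x̄₂) = √(1.3703² + 1.1700²) = 1.8018 for independent samples with unequal variances.
With z* = 1.645, the margin is 1.645 × 1.8018 = 2.9640.
x̄₁ − x̄₂ = 56.4 − 69.3 = -12.9000; the interval is -12.9000 ± 2.9640 = (-15.86, -9.94).

(-15.86, -9.94)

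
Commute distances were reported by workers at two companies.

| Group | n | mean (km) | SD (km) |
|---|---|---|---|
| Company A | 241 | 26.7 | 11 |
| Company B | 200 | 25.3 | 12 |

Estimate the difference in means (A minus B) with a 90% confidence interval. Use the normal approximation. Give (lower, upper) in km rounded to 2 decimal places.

(-0.42, 3.22)

SE₁ = s₁/√n₁ = 11/√241 = 0.7086; SE₂ = 12/√200 = 0.8485.
Independent samples, unequal variances: SE_diff = √(SE₁² + SE₂²) = √(0.50211396 + 0.71995225) = 1.1055.
z* = 1.645, so margin of error = 1.645 × 1.1055 = 1.8185.
Difference in means = 26.7 − 25.3 = 1.4000.
1.4000 ± 1.8185 → (-0.42, 3.22).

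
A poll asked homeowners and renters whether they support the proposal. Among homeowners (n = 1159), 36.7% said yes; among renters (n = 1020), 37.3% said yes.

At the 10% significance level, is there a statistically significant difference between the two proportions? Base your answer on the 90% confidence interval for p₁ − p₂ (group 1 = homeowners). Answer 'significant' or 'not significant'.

Each SE is √(p̂(1−p̂)/n): √(0.3670·0.6330/1159) = 0.01416 and √(0.3730·0.6270/1020) = 0.01514.
SE(p̂₁ − p̂₂) = √(SE₁² + SE₂²) = √(0.0002005056 + 0.0002292196) = 0.02073, since the two samples are independent.
At 90% confidence z* = 1.645; margin = 1.645 × 0.02073 = 0.03410.
The difference is 0.3670 − 0.3730 = -0.0060, so the interval is -0.0060 ± 0.03410 = (-0.04010, 0.02810).
The interval (-0.04010, 0.02810) contains 0, so the difference is not significant.

not significant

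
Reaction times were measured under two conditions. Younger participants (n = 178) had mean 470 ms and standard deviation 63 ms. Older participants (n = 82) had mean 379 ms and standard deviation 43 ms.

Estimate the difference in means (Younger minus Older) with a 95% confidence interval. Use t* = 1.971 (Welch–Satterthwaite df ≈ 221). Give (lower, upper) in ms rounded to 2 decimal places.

Per-group SEs: s₁/√n₁ = 63/√178 = 4.7220, s₂/√n₂ = 43/√82 = 4.7486.
Unpooled SE of the difference: √(22.297284 + 22.54920196) = 6.6968.
Margin of error = t* · SE = 1.971 × 6.6968 = 13.1994.
x̄₁ − x̄₂ = 470 − 379 = 91.0000.
CI: 91.0000 ± 13.1994 = (77.80, 104.20).

(77.80, 104.20)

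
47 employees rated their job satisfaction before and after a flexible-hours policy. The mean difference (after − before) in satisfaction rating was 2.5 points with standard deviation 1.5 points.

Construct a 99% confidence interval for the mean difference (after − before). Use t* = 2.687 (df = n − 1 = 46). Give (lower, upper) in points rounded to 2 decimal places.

Paired design: SE = s_d/√n = 1.5/√47 = 0.2188.
t* = 2.687; margin of error = 2.687 × 0.2188 = 0.5879.
2.5 ± 0.5879 → (1.91, 3.09).

(1.91, 3.09)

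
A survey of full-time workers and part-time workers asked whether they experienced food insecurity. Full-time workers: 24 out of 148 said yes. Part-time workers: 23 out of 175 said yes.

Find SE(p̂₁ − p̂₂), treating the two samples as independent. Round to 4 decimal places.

0.0396

Sample proportions: 24/148 = 0.1622, 23/175 = 0.1314.
Each SE is √(p̂(1−p̂)/n): √(0.1622·0.8378/148) = 0.03030 and √(0.1314·0.8686/175) = 0.02554.
SE(p̂₁ − p̂₂) = √(SE₁² + SE₂²) = √(0.00091809 + 0.0006522916) = 0.03963, since the two samples are independent.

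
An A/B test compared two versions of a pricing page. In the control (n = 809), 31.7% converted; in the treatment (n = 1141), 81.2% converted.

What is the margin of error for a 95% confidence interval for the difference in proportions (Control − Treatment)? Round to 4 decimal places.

Each SE is √(p̂(1−p̂)/n): √(0.3170·0.6830/809) = 0.01636 and √(0.8120·0.1880/1141) = 0.01157.
SE(p̂₁ − p̂₂) = √(SE₁² + SE₂²) = √(0.0002676496 + 0.0001338649) = 0.02004, since the two samples are independent.
At 95% confidence z* = 1.960; margin = 1.960 × 0.02004 = 0.03928.

0.0393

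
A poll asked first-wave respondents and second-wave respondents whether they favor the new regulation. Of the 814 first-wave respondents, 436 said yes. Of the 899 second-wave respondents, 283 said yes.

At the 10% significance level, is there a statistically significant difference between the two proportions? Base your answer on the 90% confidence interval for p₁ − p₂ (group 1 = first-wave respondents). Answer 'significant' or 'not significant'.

significant

Sample proportions: 436/814 = 0.5356, 283/899 = 0.3148.
Each SE is √(p̂(1−p̂)/n): √(0.5356·0.4644/814) = 0.01748 and √(0.3148·0.6852/899) = 0.01549.
SE(p̂₁ − p̂₂) = √(SE₁² + SE₂²) = √(0.0003055504 + 0.0002399401) = 0.02336, since the two samples are independent.
At 90% confidence z* = 1.645; margin = 1.645 × 0.02336 = 0.03843.
The difference is 0.5356 − 0.3148 = 0.2208, so the interval is 0.2208 ± 0.03843 = (0.18237, 0.25923).
The interval (0.18237, 0.25923) does not contain 0, so the difference is significant.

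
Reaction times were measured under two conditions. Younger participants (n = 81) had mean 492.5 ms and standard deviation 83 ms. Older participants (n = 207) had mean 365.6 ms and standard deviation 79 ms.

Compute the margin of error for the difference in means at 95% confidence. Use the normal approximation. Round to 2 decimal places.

21.04

Standard errors of each mean: 83/√81 = 9.2222 and 79/√207 = 5.4909.
SE(x̄₁ − x̄₂) = √(9.2222² + 5.4909²) = 10.7331 for independent samples with unequal variances.
With z* = 1.960, the margin is 1.960 × 10.7331 = 21.0369.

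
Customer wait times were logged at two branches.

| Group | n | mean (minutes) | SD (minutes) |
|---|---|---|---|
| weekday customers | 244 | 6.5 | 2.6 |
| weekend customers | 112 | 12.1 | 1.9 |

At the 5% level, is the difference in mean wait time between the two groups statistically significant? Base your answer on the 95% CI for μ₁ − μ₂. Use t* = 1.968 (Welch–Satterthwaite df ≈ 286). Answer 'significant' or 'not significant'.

significant

SE₁ = s₁/√n₁ = 2.6/√244 = 0.1664; SE₂ = 1.9/√112 = 0.1795.
Independent samples, unequal variances: SE_diff = √(SE₁² + SE₂²) = √(0.02768896 + 0.03222025) = 0.2448.
t* = 1.968, so margin of error = 1.968 × 0.2448 = 0.4818.
Difference in means = 6.5 − 12.1 = -5.6000.
-5.6000 ± 0.4818 → (-6.0818, -5.1182).
The interval (-6.0818, -5.1182) does not contain 0, so the difference is significant.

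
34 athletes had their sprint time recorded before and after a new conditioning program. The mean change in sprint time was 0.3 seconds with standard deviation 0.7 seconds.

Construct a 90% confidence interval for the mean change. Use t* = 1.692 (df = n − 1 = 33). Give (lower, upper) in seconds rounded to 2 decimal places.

(0.10, 0.50)

This is a matched-pairs design, so SE = s_d/√n = 0.7/√34 = 0.1200.
Margin = 1.692 × 0.1200 = 0.2030; the interval is 0.3 ± 0.2030 = (0.10, 0.50).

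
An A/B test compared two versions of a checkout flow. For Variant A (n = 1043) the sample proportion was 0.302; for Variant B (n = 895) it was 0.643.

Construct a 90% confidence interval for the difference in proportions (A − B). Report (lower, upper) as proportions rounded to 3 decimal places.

SE₁ = √(p̂₁(1−p̂₁)/n₁) = √(0.3020·0.6980/1043) = 0.01422; SE₂ = √(0.6430·0.3570/895) = 0.01602.
Independent samples: SE of the difference = √(SE₁² + SE₂²) = √(0.0002022084 + 0.0002566404) = 0.02142.
z* for 90% confidence is 1.645, so the margin of error is 1.645 × 0.02142 = 0.03524.
Point estimate p̂₁ − p̂₂ = 0.3020 − 0.6430 = -0.3410.
-0.3410 ± 0.03524 → (-0.376, -0.306).

(-0.376, -0.306)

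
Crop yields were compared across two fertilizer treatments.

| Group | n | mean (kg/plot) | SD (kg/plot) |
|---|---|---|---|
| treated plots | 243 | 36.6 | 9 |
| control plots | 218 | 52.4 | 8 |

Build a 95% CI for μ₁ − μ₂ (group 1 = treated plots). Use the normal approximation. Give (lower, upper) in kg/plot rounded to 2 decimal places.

SE₁ = s₁/√n₁ = 9/√243 = 0.5774; SE₂ = 8/√218 = 0.5418.
Independent samples, unequal variances: SE_diff = √(SE₁² + SE₂²) = √(0.33339076 + 0.29354724) = 0.7918.
z* = 1.960, so margin of error = 1.960 × 0.7918 = 1.5519.
Difference in means = 36.6 − 52.4 = -15.8000.
-15.8000 ± 1.5519 → (-17.35, -14.25).

(-17.35, -14.25)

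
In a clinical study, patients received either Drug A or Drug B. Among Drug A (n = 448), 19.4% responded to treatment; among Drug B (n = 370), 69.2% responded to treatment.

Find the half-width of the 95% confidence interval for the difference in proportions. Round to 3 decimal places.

The two standard errors are √(0.1940×0.8060/448) = 0.01868 and √(0.6920×0.3080/370) = 0.02400.
Because the samples are independent, SE_diff = √(0.01868² + 0.02400²) = 0.03041.
Using z* = 1.960 for 95%, ME = 1.960 × 0.03041 = 0.05960.

0.060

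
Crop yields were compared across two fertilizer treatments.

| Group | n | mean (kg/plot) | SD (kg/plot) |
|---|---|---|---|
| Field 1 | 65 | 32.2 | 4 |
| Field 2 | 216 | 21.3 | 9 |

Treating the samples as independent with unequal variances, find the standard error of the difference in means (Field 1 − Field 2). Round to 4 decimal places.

0.7881

SE₁ = s₁/√n₁ = 4/√65 = 0.4961; SE₂ = 9/√216 = 0.6124.
Independent samples, unequal variances: SE_diff = √(SE₁² + SE₂²) = √(0.24611521 + 0.37503376) = 0.7881.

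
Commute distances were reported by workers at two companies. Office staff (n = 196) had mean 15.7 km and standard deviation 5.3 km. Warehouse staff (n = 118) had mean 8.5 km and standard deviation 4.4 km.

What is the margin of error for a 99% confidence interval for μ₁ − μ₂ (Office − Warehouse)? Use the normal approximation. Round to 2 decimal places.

1.43

SE₁ = s₁/√n₁ = 5.3/√196 = 0.3786; SE₂ = 4.4/√118 = 0.4051.
Independent samples, unequal variances: SE_diff = √(SE₁² + SE₂²) = √(0.14333796 + 0.16410601) = 0.5545.
z* = 2.576, so margin of error = 2.576 × 0.5545 = 1.4284.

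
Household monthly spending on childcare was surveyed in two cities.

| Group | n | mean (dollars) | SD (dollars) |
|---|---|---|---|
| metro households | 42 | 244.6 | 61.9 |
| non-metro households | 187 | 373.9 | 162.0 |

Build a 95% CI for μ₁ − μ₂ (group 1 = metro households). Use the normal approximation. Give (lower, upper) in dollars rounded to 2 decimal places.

(-159.13, -99.47)

SE₁ = s₁/√n₁ = 61.9/√42 = 9.5514; SE₂ = 162.0/√187 = 11.8466.
Independent samples, unequal variances: SE_diff = √(SE₁² + SE₂²) = √(91.22924196 + 140.34193156) = 15.2175.
z* = 1.960, so margin of error = 1.960 × 15.2175 = 29.8263.
Difference in means = 244.6 − 373.9 = -129.3000.
-129.3000 ± 29.8263 → (-159.13, -99.47).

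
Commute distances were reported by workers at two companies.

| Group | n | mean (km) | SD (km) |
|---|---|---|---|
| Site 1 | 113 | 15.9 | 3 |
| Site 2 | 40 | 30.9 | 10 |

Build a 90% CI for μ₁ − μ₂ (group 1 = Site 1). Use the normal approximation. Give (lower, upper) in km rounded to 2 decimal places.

Per-group SEs: s₁/√n₁ = 3/√113 = 0.2822, s₂/√n₂ = 10/√40 = 1.5811.
Unpooled SE of the difference: √(0.07963684 + 2.49987721) = 1.6061.
Margin of error = z* · SE = 1.645 × 1.6061 = 2.6420.
x̄₁ − x̄₂ = 15.9 − 30.9 = -15.0000.
CI: -15.0000 ± 2.6420 = (-17.64, -12.36).

(-17.64, -12.36)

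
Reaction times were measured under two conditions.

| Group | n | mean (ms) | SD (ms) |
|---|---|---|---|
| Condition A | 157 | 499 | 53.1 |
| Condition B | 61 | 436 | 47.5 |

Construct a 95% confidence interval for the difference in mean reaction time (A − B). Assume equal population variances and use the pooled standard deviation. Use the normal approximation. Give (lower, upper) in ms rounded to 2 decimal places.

Pooled variance s_p² = [156·53.1² + 60·47.5²] / (157+61−2) = 2663.1211, so s_p = 51.6054.
SE_diff = s_p·√(1/n₁ + 1/n₂) = 51.6054·√(1/157 + 1/61) = 7.7859.
z* = 1.960; margin = 1.960 × 7.7859 = 15.2604.
Difference = 499 − 436 = 63.0000.
63.0000 ± 15.2604 → (47.74, 78.26).

(47.74, 78.26)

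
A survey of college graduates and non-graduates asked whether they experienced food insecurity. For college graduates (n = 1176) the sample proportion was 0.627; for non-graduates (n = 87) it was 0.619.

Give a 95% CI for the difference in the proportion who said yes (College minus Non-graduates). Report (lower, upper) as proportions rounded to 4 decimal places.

(-0.0977, 0.1137)

The two standard errors are √(0.6270×0.3730/1176) = 0.01410 and √(0.6190×0.3810/87) = 0.05207.
Because the samples are independent, SE_diff = √(0.01410² + 0.05207²) = 0.05395.
Using z* = 1.960 for 95%, ME = 1.960 × 0.05395 = 0.10574.
p̂₁ − p̂₂ = 0.0080; interval 0.0080 ± 0.10574 gives (-0.0977, 0.1137).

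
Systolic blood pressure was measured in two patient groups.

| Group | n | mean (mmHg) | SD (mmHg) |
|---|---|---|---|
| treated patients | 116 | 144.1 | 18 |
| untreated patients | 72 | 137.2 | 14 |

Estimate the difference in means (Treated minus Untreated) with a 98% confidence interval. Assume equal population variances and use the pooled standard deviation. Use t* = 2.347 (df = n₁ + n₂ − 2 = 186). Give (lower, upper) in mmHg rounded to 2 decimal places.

(1.06, 12.74)

Pooled variance s_p² = [115·18² + 71·14²] / (116+72−2) = 275.1398, so s_p = 16.5873.
SE_diff = s_p·√(1/n₁ + 1/n₂) = 16.5873·√(1/116 + 1/72) = 2.4886.
t* = 2.347; margin = 2.347 × 2.4886 = 5.8407.
Difference = 144.1 − 137.2 = 6.9000.
6.9000 ± 5.8407 → (1.06, 12.74).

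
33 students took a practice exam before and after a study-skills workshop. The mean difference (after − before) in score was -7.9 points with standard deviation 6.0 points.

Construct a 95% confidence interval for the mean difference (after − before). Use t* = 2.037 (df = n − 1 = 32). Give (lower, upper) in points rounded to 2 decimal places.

Paired design: SE = s_d/√n = 6.0/√33 = 1.0445.
t* = 2.037; margin of error = 2.037 × 1.0445 = 2.1276.
-7.9 ± 2.1276 → (-10.03, -5.77).

(-10.03, -5.77)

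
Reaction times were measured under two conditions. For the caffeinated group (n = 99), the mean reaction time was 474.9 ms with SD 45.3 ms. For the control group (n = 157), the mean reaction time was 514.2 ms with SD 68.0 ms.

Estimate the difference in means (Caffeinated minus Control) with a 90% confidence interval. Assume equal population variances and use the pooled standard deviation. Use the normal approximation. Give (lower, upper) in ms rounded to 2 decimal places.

(-52.02, -26.58)

s_p = √[((n₁−1)s₁² + (n₂−1)s₂²)/(n₁+n₂−2)] = √[(98·45.3² + 156·68.0²)/254] = 60.2635.
SE = 60.2635·√(1/99 + 1/157) = 7.7340.
With z* = 1.645, margin = 1.645 × 7.7340 = 12.7224.
x̄₁ − x̄₂ = 474.9 − 514.2 = -39.3000; interval -39.3000 ± 12.7224 = (-52.02, -26.58).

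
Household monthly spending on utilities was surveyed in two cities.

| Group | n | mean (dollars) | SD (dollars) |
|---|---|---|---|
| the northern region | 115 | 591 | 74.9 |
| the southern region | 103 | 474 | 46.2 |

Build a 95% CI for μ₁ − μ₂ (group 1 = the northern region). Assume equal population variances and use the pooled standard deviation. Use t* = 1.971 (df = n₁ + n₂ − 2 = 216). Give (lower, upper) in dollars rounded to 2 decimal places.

s_p = √[((n₁−1)s₁² + (n₂−1)s₂²)/(n₁+n₂−2)] = √[(114·74.9² + 102·46.2²)/216] = 62.9982.
SE = 62.9982·√(1/115 + 1/103) = 8.5465.
With t* = 1.971, margin = 1.971 × 8.5465 = 16.8452.
x̄₁ − x̄₂ = 591 − 474 = 117.0000; interval 117.0000 ± 16.8452 = (100.15, 133.85).

(100.15, 133.85)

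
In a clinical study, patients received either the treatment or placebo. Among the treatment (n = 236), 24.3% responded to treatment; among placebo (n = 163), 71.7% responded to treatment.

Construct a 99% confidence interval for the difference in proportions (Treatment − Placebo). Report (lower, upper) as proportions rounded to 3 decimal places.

(-0.590, -0.358)

The two standard errors are √(0.2430×0.7570/236) = 0.02792 and √(0.7170×0.2830/163) = 0.03528.
Because the samples are independent, SE_diff = √(0.02792² + 0.03528²) = 0.04499.
Using z* = 2.576 for 99%, ME = 2.576 × 0.04499 = 0.11589.
p̂₁ − p̂₂ = -0.4740; interval -0.4740 ± 0.11589 gives (-0.590, -0.358).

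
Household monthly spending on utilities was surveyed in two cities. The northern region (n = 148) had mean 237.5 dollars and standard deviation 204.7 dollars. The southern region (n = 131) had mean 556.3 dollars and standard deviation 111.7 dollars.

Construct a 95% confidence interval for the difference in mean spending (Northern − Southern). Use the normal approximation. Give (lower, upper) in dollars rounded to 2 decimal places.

Per-group SEs: s₁/√n₁ = 204.7/√148 = 16.8262, s₂/√n₂ = 111.7/√131 = 9.7593.
Unpooled SE of the difference: √(283.12100644 + 95.24393649) = 19.4516.
Margin of error = z* · SE = 1.960 × 19.4516 = 38.1251.
x̄₁ − x̄₂ = 237.5 − 556.3 = -318.8000.
CI: -318.8000 ± 38.1251 = (-356.93, -280.67).

(-356.93, -280.67)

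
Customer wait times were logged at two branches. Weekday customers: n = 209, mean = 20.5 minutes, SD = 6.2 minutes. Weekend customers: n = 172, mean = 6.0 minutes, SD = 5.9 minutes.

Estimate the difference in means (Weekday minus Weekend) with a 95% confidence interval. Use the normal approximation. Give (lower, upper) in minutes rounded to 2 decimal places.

Standard errors of each mean: 6.2/√209 = 0.4289 and 5.9/√172 = 0.4499.
SE(x̄₁ − x̄₂) = √(0.4289² + 0.4499²) = 0.6216 for independent samples with unequal variances.
With z* = 1.960, the margin is 1.960 × 0.6216 = 1.2183.
x̄₁ − x̄₂ = 20.5 − 6.0 = 14.5000; the interval is 14.5000 ± 1.2183 = (13.28, 15.72).

(13.28, 15.72)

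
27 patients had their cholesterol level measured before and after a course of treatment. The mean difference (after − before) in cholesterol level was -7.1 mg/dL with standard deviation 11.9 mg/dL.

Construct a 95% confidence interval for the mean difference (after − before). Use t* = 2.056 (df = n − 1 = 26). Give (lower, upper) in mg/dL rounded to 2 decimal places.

(-11.81, -2.39)

Paired design: SE = s_d/√n = 11.9/√27 = 2.2902.
t* = 2.056; margin of error = 2.056 × 2.2902 = 4.7087.
-7.1 ± 4.7087 → (-11.81, -2.39).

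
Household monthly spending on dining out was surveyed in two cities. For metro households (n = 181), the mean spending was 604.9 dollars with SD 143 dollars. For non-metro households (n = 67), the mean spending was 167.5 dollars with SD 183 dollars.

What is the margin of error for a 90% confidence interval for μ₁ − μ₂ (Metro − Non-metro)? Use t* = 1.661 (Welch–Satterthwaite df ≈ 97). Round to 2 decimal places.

41.12

Per-group SEs: s₁/√n₁ = 143/√181 = 10.6291, s₂/√n₂ = 183/√67 = 22.3570.
Unpooled SE of the difference: √(112.97776681 + 499.835449) = 24.7551.
Margin of error = t* · SE = 1.661 × 24.7551 = 41.1182.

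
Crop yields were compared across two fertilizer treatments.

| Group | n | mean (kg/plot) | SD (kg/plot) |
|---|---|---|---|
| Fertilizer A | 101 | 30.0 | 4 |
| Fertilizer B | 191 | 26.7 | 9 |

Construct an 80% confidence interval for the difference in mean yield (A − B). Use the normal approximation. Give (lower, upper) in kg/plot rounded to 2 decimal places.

(2.32, 4.28)

Per-group SEs: s₁/√n₁ = 4/√101 = 0.3980, s₂/√n₂ = 9/√191 = 0.6512.
Unpooled SE of the difference: √(0.158404 + 0.42406144) = 0.7632.
Margin of error = z* · SE = 1.282 × 0.7632 = 0.9784.
x̄₁ − x̄₂ = 30.0 − 26.7 = 3.3000.
CI: 3.3000 ± 0.9784 = (2.32, 4.28).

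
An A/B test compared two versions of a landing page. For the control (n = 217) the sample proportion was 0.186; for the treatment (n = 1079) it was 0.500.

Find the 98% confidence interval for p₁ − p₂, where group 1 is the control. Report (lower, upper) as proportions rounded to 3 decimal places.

Each SE is √(p̂(1−p̂)/n): √(0.1860·0.8140/217) = 0.02641 and √(0.5000·0.5000/1079) = 0.01522.
SE(p̂₁ − p̂₂) = √(SE₁² + SE₂²) = √(0.0006974881 + 0.0002316484) = 0.03048, since the two samples are independent.
At 98% confidence z* = 2.326; margin = 2.326 × 0.03048 = 0.07090.
The difference is 0.1860 − 0.5000 = -0.3140, so the interval is -0.3140 ± 0.07090 = (-0.385, -0.243).

(-0.385, -0.243)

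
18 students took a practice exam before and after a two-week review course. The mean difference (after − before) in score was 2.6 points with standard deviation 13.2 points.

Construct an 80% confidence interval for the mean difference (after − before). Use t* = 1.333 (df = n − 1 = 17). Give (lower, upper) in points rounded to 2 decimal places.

This is a matched-pairs design, so SE = s_d/√n = 13.2/√18 = 3.1113.
Margin = 1.333 × 3.1113 = 4.1474; the interval is 2.6 ± 4.1474 = (-1.55, 6.75).

(-1.55, 6.75)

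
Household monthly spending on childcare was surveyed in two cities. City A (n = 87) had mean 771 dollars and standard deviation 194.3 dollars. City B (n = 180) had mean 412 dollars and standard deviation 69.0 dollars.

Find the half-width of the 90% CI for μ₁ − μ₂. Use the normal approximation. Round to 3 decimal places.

35.296

Standard errors of each mean: 194.3/√87 = 20.8311 and 69.0/√180 = 5.1430.
SE(x̄₁ − x̄₂) = √(20.8311² + 5.1430²) = 21.4566 for independent samples with unequal variances.
With z* = 1.645, the margin is 1.645 × 21.4566 = 35.2961.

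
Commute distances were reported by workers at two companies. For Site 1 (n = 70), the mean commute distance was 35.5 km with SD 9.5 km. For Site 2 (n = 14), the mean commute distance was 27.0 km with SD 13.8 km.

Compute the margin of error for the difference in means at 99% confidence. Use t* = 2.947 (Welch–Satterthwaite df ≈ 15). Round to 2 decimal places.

11.37

SE₁ = s₁/√n₁ = 9.5/√70 = 1.1355; SE₂ = 13.8/√14 = 3.6882.
Independent samples, unequal variances: SE_diff = √(SE₁² + SE₂²) = √(1.28936025 + 13.60281924) = 3.8590.
t* = 2.947, so margin of error = 2.947 × 3.8590 = 11.3725.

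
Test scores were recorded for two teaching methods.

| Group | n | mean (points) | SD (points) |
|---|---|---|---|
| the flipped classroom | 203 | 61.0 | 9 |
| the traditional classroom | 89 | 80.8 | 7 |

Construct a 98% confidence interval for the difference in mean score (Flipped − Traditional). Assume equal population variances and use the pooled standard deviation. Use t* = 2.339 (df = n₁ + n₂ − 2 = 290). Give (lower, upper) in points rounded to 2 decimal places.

Pooled variance s_p² = [202·9² + 88·7²] / (203+89−2) = 71.2897, so s_p = 8.4433.
SE_diff = s_p·√(1/n₁ + 1/n₂) = 8.4433·√(1/203 + 1/89) = 1.0734.
t* = 2.339; margin = 2.339 × 1.0734 = 2.5107.
Difference = 61.0 − 80.8 = -19.8000.
-19.8000 ± 2.5107 → (-22.31, -17.29).

(-22.31, -17.29)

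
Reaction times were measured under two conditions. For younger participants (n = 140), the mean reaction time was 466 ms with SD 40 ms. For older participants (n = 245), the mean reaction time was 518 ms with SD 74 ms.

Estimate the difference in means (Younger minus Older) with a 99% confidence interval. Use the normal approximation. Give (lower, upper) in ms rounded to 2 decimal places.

(-66.97, -37.03)

SE₁ = s₁/√n₁ = 40/√140 = 3.3806; SE₂ = 74/√245 = 4.7277.
Independent samples, unequal variances: SE_diff = √(SE₁² + SE₂²) = √(11.42845636 + 22.35114729) = 5.8120.
z* = 2.576, so margin of error = 2.576 × 5.8120 = 14.9717.
Difference in means = 466 − 518 = -52.0000.
-52.0000 ± 14.9717 → (-66.97, -37.03).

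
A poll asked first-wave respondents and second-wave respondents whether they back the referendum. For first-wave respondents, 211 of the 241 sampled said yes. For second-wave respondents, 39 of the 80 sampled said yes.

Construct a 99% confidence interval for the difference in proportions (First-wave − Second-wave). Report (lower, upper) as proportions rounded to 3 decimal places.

(0.234, 0.542)

First, p̂₁ = 211/241 = 0.8755; p̂₂ = 39/80 = 0.4875.
The two standard errors are √(0.8755×0.1245/241) = 0.02127 and √(0.4875×0.5125/80) = 0.05588.
Because the samples are independent, SE_diff = √(0.02127² + 0.05588²) = 0.05979.
Using z* = 2.576 for 99%, ME = 2.576 × 0.05979 = 0.15402.
p̂₁ − p̂₂ = 0.3880; interval 0.3880 ± 0.15402 gives (0.234, 0.542).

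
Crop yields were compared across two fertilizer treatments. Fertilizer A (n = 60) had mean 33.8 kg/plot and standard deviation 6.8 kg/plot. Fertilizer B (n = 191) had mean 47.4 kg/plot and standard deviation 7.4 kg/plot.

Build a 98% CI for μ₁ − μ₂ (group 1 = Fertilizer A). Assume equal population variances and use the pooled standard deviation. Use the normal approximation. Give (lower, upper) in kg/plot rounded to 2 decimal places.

(-16.10, -11.10)

Pooled variance s_p² = [59·6.8² + 190·7.4²] / (60+191−2) = 52.7412, so s_p = 7.2623.
SE_diff = s_p·√(1/n₁ + 1/n₂) = 7.2623·√(1/60 + 1/191) = 1.0748.
z* = 2.326; margin = 2.326 × 1.0748 = 2.5000.
Difference = 33.8 − 47.4 = -13.6000.
-13.6000 ± 2.5000 → (-16.10, -11.10).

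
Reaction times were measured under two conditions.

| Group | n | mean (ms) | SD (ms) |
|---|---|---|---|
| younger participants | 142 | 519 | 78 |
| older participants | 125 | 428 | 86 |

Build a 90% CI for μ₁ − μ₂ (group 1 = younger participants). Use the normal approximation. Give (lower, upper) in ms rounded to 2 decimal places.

Per-group SEs: s₁/√n₁ = 78/√142 = 6.5456, s₂/√n₂ = 86/√125 = 7.6921.
Unpooled SE of the difference: √(42.84487936 + 59.16840241) = 10.1002.
Margin of error = z* · SE = 1.645 × 10.1002 = 16.6148.
x̄₁ − x̄₂ = 519 − 428 = 91.0000.
CI: 91.0000 ± 16.6148 = (74.39, 107.61).

(74.39, 107.61)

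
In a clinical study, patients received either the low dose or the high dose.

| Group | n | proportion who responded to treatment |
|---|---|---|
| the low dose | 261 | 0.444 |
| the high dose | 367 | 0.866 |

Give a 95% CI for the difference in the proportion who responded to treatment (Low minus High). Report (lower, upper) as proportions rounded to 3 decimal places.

Each SE is √(p̂(1−p̂)/n): √(0.4440·0.5560/261) = 0.03075 and √(0.8660·0.1340/367) = 0.01778.
SE(p̂₁ − p̂₂) = √(SE₁² + SE₂²) = √(0.0009455625 + 0.0003161284) = 0.03552, since the two samples are independent.
At 95% confidence z* = 1.960; margin = 1.960 × 0.03552 = 0.06962.
The difference is 0.4440 − 0.8660 = -0.4220, so the interval is -0.4220 ± 0.06962 = (-0.492, -0.352).

(-0.492, -0.352)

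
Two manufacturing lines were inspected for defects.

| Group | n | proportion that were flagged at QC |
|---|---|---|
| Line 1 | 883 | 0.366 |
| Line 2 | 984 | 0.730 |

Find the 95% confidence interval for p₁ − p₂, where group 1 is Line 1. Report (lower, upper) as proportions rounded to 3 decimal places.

The two standard errors are √(0.3660×0.6340/883) = 0.01621 and √(0.7300×0.2700/984) = 0.01415.
Because the samples are independent, SE_diff = √(0.01621² + 0.01415²) = 0.02152.
Using z* = 1.960 for 95%, ME = 1.960 × 0.02152 = 0.04218.
p̂₁ − p̂₂ = -0.3640; interval -0.3640 ± 0.04218 gives (-0.406, -0.322).

(-0.406, -0.322)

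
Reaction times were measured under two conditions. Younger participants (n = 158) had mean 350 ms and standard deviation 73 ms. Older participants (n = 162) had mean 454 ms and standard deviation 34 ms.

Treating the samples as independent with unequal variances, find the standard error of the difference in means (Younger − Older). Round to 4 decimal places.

6.3925

Per-group SEs: s₁/√n₁ = 73/√158 = 5.8076, s₂/√n₂ = 34/√162 = 2.6713.
Unpooled SE of the difference: √(33.72821776 + 7.13584369) = 6.3925.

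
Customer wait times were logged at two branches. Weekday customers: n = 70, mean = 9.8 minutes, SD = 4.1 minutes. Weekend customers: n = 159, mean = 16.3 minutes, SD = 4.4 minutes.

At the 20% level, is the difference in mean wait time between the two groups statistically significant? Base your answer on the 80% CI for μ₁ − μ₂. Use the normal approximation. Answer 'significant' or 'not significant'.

SE₁ = s₁/√n₁ = 4.1/√70 = 0.4900; SE₂ = 4.4/√159 = 0.3489.
Independent samples, unequal variances: SE_diff = √(SE₁² + SE₂²) = √(0.2401 + 0.12173121) = 0.6015.
z* = 1.282, so margin of error = 1.282 × 0.6015 = 0.7711.
Difference in means = 9.8 − 16.3 = -6.5000.
-6.5000 ± 0.7711 → (-7.2711, -5.7289).
The interval (-7.2711, -5.7289) does not contain 0, so the difference is significant.

significant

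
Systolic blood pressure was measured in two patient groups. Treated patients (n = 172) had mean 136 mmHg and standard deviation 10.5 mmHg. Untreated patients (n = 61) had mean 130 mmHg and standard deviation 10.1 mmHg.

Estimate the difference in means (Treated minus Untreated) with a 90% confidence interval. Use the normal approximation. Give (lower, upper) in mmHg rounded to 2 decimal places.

(3.50, 8.50)

Per-group SEs: s₁/√n₁ = 10.5/√172 = 0.8006, s₂/√n₂ = 10.1/√61 = 1.2932.
Unpooled SE of the difference: √(0.64096036 + 1.67236624) = 1.5210.
Margin of error = z* · SE = 1.645 × 1.5210 = 2.5020.
x̄₁ − x̄₂ = 136 − 130 = 6.0000.
CI: 6.0000 ± 2.5020 = (3.50, 8.50).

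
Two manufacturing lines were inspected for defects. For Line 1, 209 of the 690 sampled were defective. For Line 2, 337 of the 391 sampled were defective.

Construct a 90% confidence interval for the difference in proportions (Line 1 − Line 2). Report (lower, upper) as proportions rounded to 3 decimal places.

(-0.600, -0.518)

Sample proportions: 209/690 = 0.3029, 337/391 = 0.8619.
Each SE is √(p̂(1−p̂)/n): √(0.3029·0.6971/690) = 0.01749 and √(0.8619·0.1381/391) = 0.01745.
SE(p̂₁ − p̂₂) = √(SE₁² + SE₂²) = √(0.0003059001 + 0.0003045025) = 0.02471, since the two samples are independent.
At 90% confidence z* = 1.645; margin = 1.645 × 0.02471 = 0.04065.
The difference is 0.3029 − 0.8619 = -0.5590, so the interval is -0.5590 ± 0.04065 = (-0.600, -0.518).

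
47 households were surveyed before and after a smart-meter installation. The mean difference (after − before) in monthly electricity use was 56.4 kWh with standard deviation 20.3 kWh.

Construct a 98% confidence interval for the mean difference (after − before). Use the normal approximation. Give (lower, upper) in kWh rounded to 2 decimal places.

(49.51, 63.29)

This is a matched-pairs design, so SE = s_d/√n = 20.3/√47 = 2.9611.
Margin = 2.326 × 2.9611 = 6.8875; the interval is 56.4 ± 6.8875 = (49.51, 63.29).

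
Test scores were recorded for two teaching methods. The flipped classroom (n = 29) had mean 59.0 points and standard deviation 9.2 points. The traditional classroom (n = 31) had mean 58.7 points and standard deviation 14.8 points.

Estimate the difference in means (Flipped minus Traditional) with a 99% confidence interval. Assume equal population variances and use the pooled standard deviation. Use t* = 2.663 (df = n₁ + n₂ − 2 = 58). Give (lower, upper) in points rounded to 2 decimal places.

(-8.24, 8.84)

s_p = √[((n₁−1)s₁² + (n₂−1)s₂²)/(n₁+n₂−2)] = √[(28·9.2² + 30·14.8²)/58] = 12.4160.
SE = 12.4160·√(1/29 + 1/31) = 3.2076.
With t* = 2.663, margin = 2.663 × 3.2076 = 8.5418.
x̄₁ − x̄₂ = 59.0 − 58.7 = 0.3000; interval 0.3000 ± 8.5418 = (-8.24, 8.84).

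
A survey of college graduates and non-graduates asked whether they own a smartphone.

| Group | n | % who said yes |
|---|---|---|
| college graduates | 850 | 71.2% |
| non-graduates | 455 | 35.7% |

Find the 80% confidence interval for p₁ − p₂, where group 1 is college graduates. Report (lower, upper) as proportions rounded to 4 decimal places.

(0.3200, 0.3900)

Each SE is √(p̂(1−p̂)/n): √(0.7120·0.2880/850) = 0.01553 and √(0.3570·0.6430/455) = 0.02246.
SE(p̂₁ − p̂₂) = √(SE₁² + SE₂²) = √(0.0002411809 + 0.0005044516) = 0.02731, since the two samples are independent.
At 80% confidence z* = 1.282; margin = 1.282 × 0.02731 = 0.03501.
The difference is 0.7120 − 0.3570 = 0.3550, so the interval is 0.3550 ± 0.03501 = (0.3200, 0.3900).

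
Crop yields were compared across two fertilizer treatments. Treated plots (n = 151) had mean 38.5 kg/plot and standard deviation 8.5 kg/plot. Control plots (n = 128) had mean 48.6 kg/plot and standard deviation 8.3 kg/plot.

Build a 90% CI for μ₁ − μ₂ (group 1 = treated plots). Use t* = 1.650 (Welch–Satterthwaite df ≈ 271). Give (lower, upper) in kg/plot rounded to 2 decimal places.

(-11.76, -8.44)

Per-group SEs: s₁/√n₁ = 8.5/√151 = 0.6917, s₂/√n₂ = 8.3/√128 = 0.7336.
Unpooled SE of the difference: √(0.47844889 + 0.53816896) = 1.0083.
Margin of error = t* · SE = 1.650 × 1.0083 = 1.6637.
x̄₁ − x̄₂ = 38.5 − 48.6 = -10.1000.
CI: -10.1000 ± 1.6637 = (-11.76, -8.44).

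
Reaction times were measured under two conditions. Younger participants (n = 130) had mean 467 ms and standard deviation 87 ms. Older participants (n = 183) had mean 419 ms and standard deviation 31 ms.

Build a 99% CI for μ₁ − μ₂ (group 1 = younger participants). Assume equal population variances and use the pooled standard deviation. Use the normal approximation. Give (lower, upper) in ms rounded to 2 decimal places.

(30.02, 65.98)

Pooled variance s_p² = [129·87² + 182·31²] / (130+183−2) = 3701.9389, so s_p = 60.8436.
SE_diff = s_p·√(1/n₁ + 1/n₂) = 60.8436·√(1/130 + 1/183) = 6.9789.
z* = 2.576; margin = 2.576 × 6.9789 = 17.9776.
Difference = 467 − 419 = 48.0000.
48.0000 ± 17.9776 → (30.02, 65.98).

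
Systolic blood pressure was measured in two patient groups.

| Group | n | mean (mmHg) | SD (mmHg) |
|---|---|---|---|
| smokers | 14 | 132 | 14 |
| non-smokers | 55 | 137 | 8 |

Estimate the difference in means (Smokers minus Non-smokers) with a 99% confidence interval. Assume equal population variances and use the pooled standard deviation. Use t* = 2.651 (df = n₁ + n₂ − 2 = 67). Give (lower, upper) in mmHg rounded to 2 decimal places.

Pooled variance s_p² = [13·14² + 54·8²] / (14+55−2) = 89.6119, so s_p = 9.4664.
SE_diff = s_p·√(1/n₁ + 1/n₂) = 9.4664·√(1/14 + 1/55) = 2.8338.
t* = 2.651; margin = 2.651 × 2.8338 = 7.5124.
Difference = 132 − 137 = -5.0000.
-5.0000 ± 7.5124 → (-12.51, 2.51).

(-12.51, 2.51)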